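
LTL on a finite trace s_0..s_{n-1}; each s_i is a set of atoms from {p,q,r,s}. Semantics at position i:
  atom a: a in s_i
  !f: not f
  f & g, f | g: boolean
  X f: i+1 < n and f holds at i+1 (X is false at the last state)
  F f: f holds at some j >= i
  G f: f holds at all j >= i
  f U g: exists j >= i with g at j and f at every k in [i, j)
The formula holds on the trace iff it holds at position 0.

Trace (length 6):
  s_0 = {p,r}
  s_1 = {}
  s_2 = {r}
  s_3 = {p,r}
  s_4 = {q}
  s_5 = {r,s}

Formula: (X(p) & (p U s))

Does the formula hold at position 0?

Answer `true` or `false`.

Answer: false

Derivation:
s_0={p,r}: (X(p) & (p U s))=False X(p)=False p=True (p U s)=False s=False
s_1={}: (X(p) & (p U s))=False X(p)=False p=False (p U s)=False s=False
s_2={r}: (X(p) & (p U s))=False X(p)=True p=False (p U s)=False s=False
s_3={p,r}: (X(p) & (p U s))=False X(p)=False p=True (p U s)=False s=False
s_4={q}: (X(p) & (p U s))=False X(p)=False p=False (p U s)=False s=False
s_5={r,s}: (X(p) & (p U s))=False X(p)=False p=False (p U s)=True s=True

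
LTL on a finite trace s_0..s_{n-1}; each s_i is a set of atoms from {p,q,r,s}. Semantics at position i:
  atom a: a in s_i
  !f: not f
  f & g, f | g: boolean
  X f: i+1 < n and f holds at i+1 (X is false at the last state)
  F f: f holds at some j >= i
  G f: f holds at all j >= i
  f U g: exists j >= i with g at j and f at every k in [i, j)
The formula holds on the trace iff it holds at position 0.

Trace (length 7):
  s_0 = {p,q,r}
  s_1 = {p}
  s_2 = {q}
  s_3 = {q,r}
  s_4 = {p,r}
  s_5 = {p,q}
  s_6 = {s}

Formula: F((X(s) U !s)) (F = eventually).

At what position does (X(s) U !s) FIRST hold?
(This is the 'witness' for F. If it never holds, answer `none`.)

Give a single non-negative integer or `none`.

Answer: 0

Derivation:
s_0={p,q,r}: (X(s) U !s)=True X(s)=False s=False !s=True
s_1={p}: (X(s) U !s)=True X(s)=False s=False !s=True
s_2={q}: (X(s) U !s)=True X(s)=False s=False !s=True
s_3={q,r}: (X(s) U !s)=True X(s)=False s=False !s=True
s_4={p,r}: (X(s) U !s)=True X(s)=False s=False !s=True
s_5={p,q}: (X(s) U !s)=True X(s)=True s=False !s=True
s_6={s}: (X(s) U !s)=False X(s)=False s=True !s=False
F((X(s) U !s)) holds; first witness at position 0.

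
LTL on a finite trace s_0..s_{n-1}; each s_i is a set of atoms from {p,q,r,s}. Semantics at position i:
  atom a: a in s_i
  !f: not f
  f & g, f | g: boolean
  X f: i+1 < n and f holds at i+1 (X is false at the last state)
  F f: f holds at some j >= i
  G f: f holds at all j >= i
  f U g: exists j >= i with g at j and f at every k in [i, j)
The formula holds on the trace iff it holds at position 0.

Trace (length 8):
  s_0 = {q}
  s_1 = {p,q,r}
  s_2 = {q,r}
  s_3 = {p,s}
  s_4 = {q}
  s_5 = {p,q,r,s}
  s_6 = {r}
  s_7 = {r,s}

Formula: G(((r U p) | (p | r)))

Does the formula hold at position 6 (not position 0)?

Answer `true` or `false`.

Answer: true

Derivation:
s_0={q}: G(((r U p) | (p | r)))=False ((r U p) | (p | r))=False (r U p)=False r=False p=False (p | r)=False
s_1={p,q,r}: G(((r U p) | (p | r)))=False ((r U p) | (p | r))=True (r U p)=True r=True p=True (p | r)=True
s_2={q,r}: G(((r U p) | (p | r)))=False ((r U p) | (p | r))=True (r U p)=True r=True p=False (p | r)=True
s_3={p,s}: G(((r U p) | (p | r)))=False ((r U p) | (p | r))=True (r U p)=True r=False p=True (p | r)=True
s_4={q}: G(((r U p) | (p | r)))=False ((r U p) | (p | r))=False (r U p)=False r=False p=False (p | r)=False
s_5={p,q,r,s}: G(((r U p) | (p | r)))=True ((r U p) | (p | r))=True (r U p)=True r=True p=True (p | r)=True
s_6={r}: G(((r U p) | (p | r)))=True ((r U p) | (p | r))=True (r U p)=False r=True p=False (p | r)=True
s_7={r,s}: G(((r U p) | (p | r)))=True ((r U p) | (p | r))=True (r U p)=False r=True p=False (p | r)=True
Evaluating at position 6: result = True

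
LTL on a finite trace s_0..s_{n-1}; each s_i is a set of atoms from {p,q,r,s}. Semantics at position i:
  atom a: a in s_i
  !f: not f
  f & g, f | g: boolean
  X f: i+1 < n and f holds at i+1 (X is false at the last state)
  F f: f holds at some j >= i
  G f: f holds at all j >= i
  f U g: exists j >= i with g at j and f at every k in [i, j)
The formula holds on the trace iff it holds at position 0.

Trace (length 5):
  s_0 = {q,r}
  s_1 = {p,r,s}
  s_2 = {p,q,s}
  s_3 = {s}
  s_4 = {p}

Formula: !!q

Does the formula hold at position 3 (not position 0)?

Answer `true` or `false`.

Answer: false

Derivation:
s_0={q,r}: !!q=True !q=False q=True
s_1={p,r,s}: !!q=False !q=True q=False
s_2={p,q,s}: !!q=True !q=False q=True
s_3={s}: !!q=False !q=True q=False
s_4={p}: !!q=False !q=True q=False
Evaluating at position 3: result = False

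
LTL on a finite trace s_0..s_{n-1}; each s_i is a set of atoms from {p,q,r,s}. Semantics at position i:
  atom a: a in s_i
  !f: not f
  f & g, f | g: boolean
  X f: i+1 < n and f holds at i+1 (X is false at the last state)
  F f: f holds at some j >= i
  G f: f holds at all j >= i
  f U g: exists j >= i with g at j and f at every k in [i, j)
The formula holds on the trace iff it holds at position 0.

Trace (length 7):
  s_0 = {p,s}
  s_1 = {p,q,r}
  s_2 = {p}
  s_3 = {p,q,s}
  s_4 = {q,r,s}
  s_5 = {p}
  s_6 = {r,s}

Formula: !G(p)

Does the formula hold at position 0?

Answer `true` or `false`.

s_0={p,s}: !G(p)=True G(p)=False p=True
s_1={p,q,r}: !G(p)=True G(p)=False p=True
s_2={p}: !G(p)=True G(p)=False p=True
s_3={p,q,s}: !G(p)=True G(p)=False p=True
s_4={q,r,s}: !G(p)=True G(p)=False p=False
s_5={p}: !G(p)=True G(p)=False p=True
s_6={r,s}: !G(p)=True G(p)=False p=False

Answer: true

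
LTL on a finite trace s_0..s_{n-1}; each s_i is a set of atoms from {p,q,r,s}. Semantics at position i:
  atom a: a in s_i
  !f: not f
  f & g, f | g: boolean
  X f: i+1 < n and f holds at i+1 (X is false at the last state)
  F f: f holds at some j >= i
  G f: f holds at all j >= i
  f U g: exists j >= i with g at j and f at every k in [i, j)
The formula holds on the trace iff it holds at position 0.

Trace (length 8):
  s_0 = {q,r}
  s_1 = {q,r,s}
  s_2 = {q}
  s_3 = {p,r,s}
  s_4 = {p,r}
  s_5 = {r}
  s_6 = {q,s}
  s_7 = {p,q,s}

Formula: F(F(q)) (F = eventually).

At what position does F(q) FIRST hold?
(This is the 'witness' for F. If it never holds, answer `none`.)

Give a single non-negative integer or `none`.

Answer: 0

Derivation:
s_0={q,r}: F(q)=True q=True
s_1={q,r,s}: F(q)=True q=True
s_2={q}: F(q)=True q=True
s_3={p,r,s}: F(q)=True q=False
s_4={p,r}: F(q)=True q=False
s_5={r}: F(q)=True q=False
s_6={q,s}: F(q)=True q=True
s_7={p,q,s}: F(q)=True q=True
F(F(q)) holds; first witness at position 0.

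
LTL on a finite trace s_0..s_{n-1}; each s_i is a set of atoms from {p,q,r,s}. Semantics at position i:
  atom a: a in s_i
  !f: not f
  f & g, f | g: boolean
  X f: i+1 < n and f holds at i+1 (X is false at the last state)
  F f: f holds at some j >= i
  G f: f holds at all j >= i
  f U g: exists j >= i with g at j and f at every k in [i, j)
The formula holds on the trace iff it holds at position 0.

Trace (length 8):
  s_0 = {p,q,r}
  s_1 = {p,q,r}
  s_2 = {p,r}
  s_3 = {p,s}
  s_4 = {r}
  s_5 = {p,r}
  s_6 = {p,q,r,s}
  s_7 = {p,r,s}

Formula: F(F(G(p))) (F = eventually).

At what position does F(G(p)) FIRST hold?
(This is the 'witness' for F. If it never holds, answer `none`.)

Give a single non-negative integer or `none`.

s_0={p,q,r}: F(G(p))=True G(p)=False p=True
s_1={p,q,r}: F(G(p))=True G(p)=False p=True
s_2={p,r}: F(G(p))=True G(p)=False p=True
s_3={p,s}: F(G(p))=True G(p)=False p=True
s_4={r}: F(G(p))=True G(p)=False p=False
s_5={p,r}: F(G(p))=True G(p)=True p=True
s_6={p,q,r,s}: F(G(p))=True G(p)=True p=True
s_7={p,r,s}: F(G(p))=True G(p)=True p=True
F(F(G(p))) holds; first witness at position 0.

Answer: 0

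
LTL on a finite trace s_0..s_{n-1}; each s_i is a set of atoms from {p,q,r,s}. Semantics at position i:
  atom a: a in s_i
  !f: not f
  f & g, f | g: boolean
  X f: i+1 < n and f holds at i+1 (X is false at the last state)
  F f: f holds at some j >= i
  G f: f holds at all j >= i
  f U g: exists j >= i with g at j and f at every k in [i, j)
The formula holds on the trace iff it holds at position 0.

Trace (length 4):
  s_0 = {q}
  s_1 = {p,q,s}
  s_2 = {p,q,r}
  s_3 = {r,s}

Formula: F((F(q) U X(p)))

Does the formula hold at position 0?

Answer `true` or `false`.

Answer: true

Derivation:
s_0={q}: F((F(q) U X(p)))=True (F(q) U X(p))=True F(q)=True q=True X(p)=True p=False
s_1={p,q,s}: F((F(q) U X(p)))=True (F(q) U X(p))=True F(q)=True q=True X(p)=True p=True
s_2={p,q,r}: F((F(q) U X(p)))=False (F(q) U X(p))=False F(q)=True q=True X(p)=False p=True
s_3={r,s}: F((F(q) U X(p)))=False (F(q) U X(p))=False F(q)=False q=False X(p)=False p=False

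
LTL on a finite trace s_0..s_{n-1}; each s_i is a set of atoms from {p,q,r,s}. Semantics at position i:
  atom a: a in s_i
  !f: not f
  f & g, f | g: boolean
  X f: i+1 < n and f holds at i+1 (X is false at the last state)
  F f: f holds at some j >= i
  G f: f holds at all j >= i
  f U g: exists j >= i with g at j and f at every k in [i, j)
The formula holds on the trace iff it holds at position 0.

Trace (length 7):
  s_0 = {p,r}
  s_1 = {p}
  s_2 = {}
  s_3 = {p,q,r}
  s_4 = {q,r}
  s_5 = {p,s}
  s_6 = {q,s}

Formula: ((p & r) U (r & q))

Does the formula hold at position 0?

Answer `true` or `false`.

Answer: false

Derivation:
s_0={p,r}: ((p & r) U (r & q))=False (p & r)=True p=True r=True (r & q)=False q=False
s_1={p}: ((p & r) U (r & q))=False (p & r)=False p=True r=False (r & q)=False q=False
s_2={}: ((p & r) U (r & q))=False (p & r)=False p=False r=False (r & q)=False q=False
s_3={p,q,r}: ((p & r) U (r & q))=True (p & r)=True p=True r=True (r & q)=True q=True
s_4={q,r}: ((p & r) U (r & q))=True (p & r)=False p=False r=True (r & q)=True q=True
s_5={p,s}: ((p & r) U (r & q))=False (p & r)=False p=True r=False (r & q)=False q=False
s_6={q,s}: ((p & r) U (r & q))=False (p & r)=False p=False r=False (r & q)=False q=True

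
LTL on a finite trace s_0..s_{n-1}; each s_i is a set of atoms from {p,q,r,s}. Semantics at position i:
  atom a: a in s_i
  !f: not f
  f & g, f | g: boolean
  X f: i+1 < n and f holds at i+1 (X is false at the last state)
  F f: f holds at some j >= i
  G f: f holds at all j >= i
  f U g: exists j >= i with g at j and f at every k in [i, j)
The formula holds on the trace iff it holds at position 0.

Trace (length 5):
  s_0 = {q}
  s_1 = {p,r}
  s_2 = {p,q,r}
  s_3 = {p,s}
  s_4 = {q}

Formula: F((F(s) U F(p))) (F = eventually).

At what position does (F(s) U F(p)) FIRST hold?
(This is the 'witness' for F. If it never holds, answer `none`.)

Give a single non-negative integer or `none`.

s_0={q}: (F(s) U F(p))=True F(s)=True s=False F(p)=True p=False
s_1={p,r}: (F(s) U F(p))=True F(s)=True s=False F(p)=True p=True
s_2={p,q,r}: (F(s) U F(p))=True F(s)=True s=False F(p)=True p=True
s_3={p,s}: (F(s) U F(p))=True F(s)=True s=True F(p)=True p=True
s_4={q}: (F(s) U F(p))=False F(s)=False s=False F(p)=False p=False
F((F(s) U F(p))) holds; first witness at position 0.

Answer: 0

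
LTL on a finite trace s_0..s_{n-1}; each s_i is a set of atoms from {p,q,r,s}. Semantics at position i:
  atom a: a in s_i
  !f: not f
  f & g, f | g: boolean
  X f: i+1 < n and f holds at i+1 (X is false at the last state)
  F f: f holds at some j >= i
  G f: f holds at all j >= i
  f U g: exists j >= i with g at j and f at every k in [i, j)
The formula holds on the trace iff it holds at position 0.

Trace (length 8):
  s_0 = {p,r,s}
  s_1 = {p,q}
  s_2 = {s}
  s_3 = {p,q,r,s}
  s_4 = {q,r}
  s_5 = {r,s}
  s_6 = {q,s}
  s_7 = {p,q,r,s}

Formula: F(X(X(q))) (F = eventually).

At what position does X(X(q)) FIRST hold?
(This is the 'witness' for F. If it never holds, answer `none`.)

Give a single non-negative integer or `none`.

Answer: 1

Derivation:
s_0={p,r,s}: X(X(q))=False X(q)=True q=False
s_1={p,q}: X(X(q))=True X(q)=False q=True
s_2={s}: X(X(q))=True X(q)=True q=False
s_3={p,q,r,s}: X(X(q))=False X(q)=True q=True
s_4={q,r}: X(X(q))=True X(q)=False q=True
s_5={r,s}: X(X(q))=True X(q)=True q=False
s_6={q,s}: X(X(q))=False X(q)=True q=True
s_7={p,q,r,s}: X(X(q))=False X(q)=False q=True
F(X(X(q))) holds; first witness at position 1.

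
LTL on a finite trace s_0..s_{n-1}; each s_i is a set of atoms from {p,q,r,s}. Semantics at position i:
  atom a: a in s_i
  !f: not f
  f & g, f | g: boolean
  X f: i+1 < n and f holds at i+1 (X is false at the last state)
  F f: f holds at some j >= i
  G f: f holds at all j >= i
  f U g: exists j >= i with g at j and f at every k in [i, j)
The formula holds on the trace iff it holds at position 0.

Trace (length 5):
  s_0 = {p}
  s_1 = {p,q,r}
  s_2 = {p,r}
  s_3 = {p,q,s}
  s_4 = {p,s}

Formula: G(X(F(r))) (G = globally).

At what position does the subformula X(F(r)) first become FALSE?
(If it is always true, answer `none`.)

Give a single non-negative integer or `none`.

Answer: 2

Derivation:
s_0={p}: X(F(r))=True F(r)=True r=False
s_1={p,q,r}: X(F(r))=True F(r)=True r=True
s_2={p,r}: X(F(r))=False F(r)=True r=True
s_3={p,q,s}: X(F(r))=False F(r)=False r=False
s_4={p,s}: X(F(r))=False F(r)=False r=False
G(X(F(r))) holds globally = False
First violation at position 2.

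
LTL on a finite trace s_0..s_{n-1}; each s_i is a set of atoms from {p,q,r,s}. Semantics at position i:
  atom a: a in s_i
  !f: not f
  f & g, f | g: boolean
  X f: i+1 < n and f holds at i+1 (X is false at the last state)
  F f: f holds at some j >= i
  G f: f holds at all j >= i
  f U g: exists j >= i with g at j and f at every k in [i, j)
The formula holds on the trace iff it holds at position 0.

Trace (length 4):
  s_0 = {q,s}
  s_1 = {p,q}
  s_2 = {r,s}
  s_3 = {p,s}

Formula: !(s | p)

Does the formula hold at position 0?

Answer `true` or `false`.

s_0={q,s}: !(s | p)=False (s | p)=True s=True p=False
s_1={p,q}: !(s | p)=False (s | p)=True s=False p=True
s_2={r,s}: !(s | p)=False (s | p)=True s=True p=False
s_3={p,s}: !(s | p)=False (s | p)=True s=True p=True

Answer: false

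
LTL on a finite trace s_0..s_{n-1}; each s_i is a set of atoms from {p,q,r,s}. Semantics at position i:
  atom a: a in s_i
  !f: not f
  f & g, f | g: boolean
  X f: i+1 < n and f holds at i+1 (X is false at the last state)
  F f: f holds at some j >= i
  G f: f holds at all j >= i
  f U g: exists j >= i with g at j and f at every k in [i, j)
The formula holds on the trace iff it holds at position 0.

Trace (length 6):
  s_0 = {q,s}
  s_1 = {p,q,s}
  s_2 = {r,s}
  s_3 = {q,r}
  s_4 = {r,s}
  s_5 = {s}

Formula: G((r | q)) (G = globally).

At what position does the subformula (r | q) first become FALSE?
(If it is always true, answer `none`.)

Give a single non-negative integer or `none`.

Answer: 5

Derivation:
s_0={q,s}: (r | q)=True r=False q=True
s_1={p,q,s}: (r | q)=True r=False q=True
s_2={r,s}: (r | q)=True r=True q=False
s_3={q,r}: (r | q)=True r=True q=True
s_4={r,s}: (r | q)=True r=True q=False
s_5={s}: (r | q)=False r=False q=False
G((r | q)) holds globally = False
First violation at position 5.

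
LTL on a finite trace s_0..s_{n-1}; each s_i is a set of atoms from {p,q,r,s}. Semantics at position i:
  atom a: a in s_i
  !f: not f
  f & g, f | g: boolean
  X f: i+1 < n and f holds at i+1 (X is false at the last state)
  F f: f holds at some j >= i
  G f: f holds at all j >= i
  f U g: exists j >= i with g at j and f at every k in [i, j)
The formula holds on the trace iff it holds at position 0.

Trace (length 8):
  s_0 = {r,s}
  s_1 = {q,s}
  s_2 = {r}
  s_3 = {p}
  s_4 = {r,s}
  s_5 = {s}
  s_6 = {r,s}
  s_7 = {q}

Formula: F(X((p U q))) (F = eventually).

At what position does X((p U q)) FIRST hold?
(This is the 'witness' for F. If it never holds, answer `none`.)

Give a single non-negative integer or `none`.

s_0={r,s}: X((p U q))=True (p U q)=False p=False q=False
s_1={q,s}: X((p U q))=False (p U q)=True p=False q=True
s_2={r}: X((p U q))=False (p U q)=False p=False q=False
s_3={p}: X((p U q))=False (p U q)=False p=True q=False
s_4={r,s}: X((p U q))=False (p U q)=False p=False q=False
s_5={s}: X((p U q))=False (p U q)=False p=False q=False
s_6={r,s}: X((p U q))=True (p U q)=False p=False q=False
s_7={q}: X((p U q))=False (p U q)=True p=False q=True
F(X((p U q))) holds; first witness at position 0.

Answer: 0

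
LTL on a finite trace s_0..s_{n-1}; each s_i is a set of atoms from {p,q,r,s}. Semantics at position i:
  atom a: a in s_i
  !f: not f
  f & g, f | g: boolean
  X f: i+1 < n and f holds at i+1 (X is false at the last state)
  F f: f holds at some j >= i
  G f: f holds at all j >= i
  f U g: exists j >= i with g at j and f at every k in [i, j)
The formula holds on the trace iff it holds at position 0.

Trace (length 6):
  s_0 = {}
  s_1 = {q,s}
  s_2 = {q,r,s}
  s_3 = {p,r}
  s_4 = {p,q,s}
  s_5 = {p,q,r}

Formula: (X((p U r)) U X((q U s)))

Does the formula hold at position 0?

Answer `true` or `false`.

Answer: true

Derivation:
s_0={}: (X((p U r)) U X((q U s)))=True X((p U r))=False (p U r)=False p=False r=False X((q U s))=True (q U s)=False q=False s=False
s_1={q,s}: (X((p U r)) U X((q U s)))=True X((p U r))=True (p U r)=False p=False r=False X((q U s))=True (q U s)=True q=True s=True
s_2={q,r,s}: (X((p U r)) U X((q U s)))=True X((p U r))=True (p U r)=True p=False r=True X((q U s))=False (q U s)=True q=True s=True
s_3={p,r}: (X((p U r)) U X((q U s)))=True X((p U r))=True (p U r)=True p=True r=True X((q U s))=True (q U s)=False q=False s=False
s_4={p,q,s}: (X((p U r)) U X((q U s)))=False X((p U r))=True (p U r)=True p=True r=False X((q U s))=False (q U s)=True q=True s=True
s_5={p,q,r}: (X((p U r)) U X((q U s)))=False X((p U r))=False (p U r)=True p=True r=True X((q U s))=False (q U s)=False q=True s=False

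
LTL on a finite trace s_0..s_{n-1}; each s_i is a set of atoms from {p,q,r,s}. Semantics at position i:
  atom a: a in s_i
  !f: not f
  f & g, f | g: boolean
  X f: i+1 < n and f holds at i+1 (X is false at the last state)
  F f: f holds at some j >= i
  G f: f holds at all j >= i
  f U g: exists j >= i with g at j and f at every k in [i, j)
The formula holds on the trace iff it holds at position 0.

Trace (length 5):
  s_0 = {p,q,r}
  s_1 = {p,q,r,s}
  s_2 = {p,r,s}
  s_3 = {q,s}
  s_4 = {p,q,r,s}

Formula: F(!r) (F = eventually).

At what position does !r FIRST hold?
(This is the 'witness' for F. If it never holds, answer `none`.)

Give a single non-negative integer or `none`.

Answer: 3

Derivation:
s_0={p,q,r}: !r=False r=True
s_1={p,q,r,s}: !r=False r=True
s_2={p,r,s}: !r=False r=True
s_3={q,s}: !r=True r=False
s_4={p,q,r,s}: !r=False r=True
F(!r) holds; first witness at position 3.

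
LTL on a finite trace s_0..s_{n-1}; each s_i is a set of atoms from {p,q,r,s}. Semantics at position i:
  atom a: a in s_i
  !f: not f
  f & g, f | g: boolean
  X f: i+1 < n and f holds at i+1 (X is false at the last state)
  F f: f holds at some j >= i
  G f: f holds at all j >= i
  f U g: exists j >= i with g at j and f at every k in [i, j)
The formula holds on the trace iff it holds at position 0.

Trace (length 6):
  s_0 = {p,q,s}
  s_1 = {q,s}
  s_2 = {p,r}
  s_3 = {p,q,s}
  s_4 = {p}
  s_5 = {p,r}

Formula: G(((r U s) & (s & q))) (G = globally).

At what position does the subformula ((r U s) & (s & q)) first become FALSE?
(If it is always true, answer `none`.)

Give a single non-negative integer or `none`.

Answer: 2

Derivation:
s_0={p,q,s}: ((r U s) & (s & q))=True (r U s)=True r=False s=True (s & q)=True q=True
s_1={q,s}: ((r U s) & (s & q))=True (r U s)=True r=False s=True (s & q)=True q=True
s_2={p,r}: ((r U s) & (s & q))=False (r U s)=True r=True s=False (s & q)=False q=False
s_3={p,q,s}: ((r U s) & (s & q))=True (r U s)=True r=False s=True (s & q)=True q=True
s_4={p}: ((r U s) & (s & q))=False (r U s)=False r=False s=False (s & q)=False q=False
s_5={p,r}: ((r U s) & (s & q))=False (r U s)=False r=True s=False (s & q)=False q=False
G(((r U s) & (s & q))) holds globally = False
First violation at position 2.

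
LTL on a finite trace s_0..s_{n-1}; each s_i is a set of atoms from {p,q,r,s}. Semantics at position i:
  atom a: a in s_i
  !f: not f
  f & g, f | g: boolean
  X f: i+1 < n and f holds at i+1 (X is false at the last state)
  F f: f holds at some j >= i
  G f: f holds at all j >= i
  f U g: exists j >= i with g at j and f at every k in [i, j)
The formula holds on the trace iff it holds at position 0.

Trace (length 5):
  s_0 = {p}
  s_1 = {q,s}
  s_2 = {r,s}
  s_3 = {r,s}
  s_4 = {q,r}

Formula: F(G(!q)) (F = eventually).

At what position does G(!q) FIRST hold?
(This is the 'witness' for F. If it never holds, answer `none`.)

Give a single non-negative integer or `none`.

s_0={p}: G(!q)=False !q=True q=False
s_1={q,s}: G(!q)=False !q=False q=True
s_2={r,s}: G(!q)=False !q=True q=False
s_3={r,s}: G(!q)=False !q=True q=False
s_4={q,r}: G(!q)=False !q=False q=True
F(G(!q)) does not hold (no witness exists).

Answer: none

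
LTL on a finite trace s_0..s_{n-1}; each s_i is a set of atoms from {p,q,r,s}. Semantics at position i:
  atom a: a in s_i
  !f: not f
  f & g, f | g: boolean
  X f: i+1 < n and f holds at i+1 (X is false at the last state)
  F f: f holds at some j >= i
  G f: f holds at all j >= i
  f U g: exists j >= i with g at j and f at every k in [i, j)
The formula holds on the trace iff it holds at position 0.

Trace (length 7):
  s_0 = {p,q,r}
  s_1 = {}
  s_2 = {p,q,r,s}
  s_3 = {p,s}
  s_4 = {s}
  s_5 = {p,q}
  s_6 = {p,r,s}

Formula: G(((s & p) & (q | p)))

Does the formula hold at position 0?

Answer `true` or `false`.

Answer: false

Derivation:
s_0={p,q,r}: G(((s & p) & (q | p)))=False ((s & p) & (q | p))=False (s & p)=False s=False p=True (q | p)=True q=True
s_1={}: G(((s & p) & (q | p)))=False ((s & p) & (q | p))=False (s & p)=False s=False p=False (q | p)=False q=False
s_2={p,q,r,s}: G(((s & p) & (q | p)))=False ((s & p) & (q | p))=True (s & p)=True s=True p=True (q | p)=True q=True
s_3={p,s}: G(((s & p) & (q | p)))=False ((s & p) & (q | p))=True (s & p)=True s=True p=True (q | p)=True q=False
s_4={s}: G(((s & p) & (q | p)))=False ((s & p) & (q | p))=False (s & p)=False s=True p=False (q | p)=False q=False
s_5={p,q}: G(((s & p) & (q | p)))=False ((s & p) & (q | p))=False (s & p)=False s=False p=True (q | p)=True q=True
s_6={p,r,s}: G(((s & p) & (q | p)))=True ((s & p) & (q | p))=True (s & p)=True s=True p=True (q | p)=True q=False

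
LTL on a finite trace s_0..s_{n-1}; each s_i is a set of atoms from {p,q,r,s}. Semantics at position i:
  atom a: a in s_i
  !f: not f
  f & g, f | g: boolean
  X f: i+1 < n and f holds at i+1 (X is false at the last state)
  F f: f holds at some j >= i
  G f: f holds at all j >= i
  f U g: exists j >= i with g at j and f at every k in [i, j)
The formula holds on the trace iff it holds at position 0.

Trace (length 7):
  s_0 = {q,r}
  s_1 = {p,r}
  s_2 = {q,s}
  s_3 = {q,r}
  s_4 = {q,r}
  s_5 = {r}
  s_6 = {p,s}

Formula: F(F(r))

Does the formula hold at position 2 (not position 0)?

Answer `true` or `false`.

Answer: true

Derivation:
s_0={q,r}: F(F(r))=True F(r)=True r=True
s_1={p,r}: F(F(r))=True F(r)=True r=True
s_2={q,s}: F(F(r))=True F(r)=True r=False
s_3={q,r}: F(F(r))=True F(r)=True r=True
s_4={q,r}: F(F(r))=True F(r)=True r=True
s_5={r}: F(F(r))=True F(r)=True r=True
s_6={p,s}: F(F(r))=False F(r)=False r=False
Evaluating at position 2: result = True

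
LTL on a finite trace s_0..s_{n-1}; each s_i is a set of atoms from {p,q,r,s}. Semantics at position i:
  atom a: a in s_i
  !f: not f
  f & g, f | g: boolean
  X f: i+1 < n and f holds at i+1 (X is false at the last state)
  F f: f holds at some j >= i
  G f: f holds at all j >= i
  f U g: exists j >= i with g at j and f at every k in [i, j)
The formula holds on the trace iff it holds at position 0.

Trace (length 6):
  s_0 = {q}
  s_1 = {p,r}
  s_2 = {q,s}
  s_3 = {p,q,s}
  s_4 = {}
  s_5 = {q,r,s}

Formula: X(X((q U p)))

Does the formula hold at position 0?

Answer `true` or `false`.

Answer: true

Derivation:
s_0={q}: X(X((q U p)))=True X((q U p))=True (q U p)=True q=True p=False
s_1={p,r}: X(X((q U p)))=True X((q U p))=True (q U p)=True q=False p=True
s_2={q,s}: X(X((q U p)))=False X((q U p))=True (q U p)=True q=True p=False
s_3={p,q,s}: X(X((q U p)))=False X((q U p))=False (q U p)=True q=True p=True
s_4={}: X(X((q U p)))=False X((q U p))=False (q U p)=False q=False p=False
s_5={q,r,s}: X(X((q U p)))=False X((q U p))=False (q U p)=False q=True p=False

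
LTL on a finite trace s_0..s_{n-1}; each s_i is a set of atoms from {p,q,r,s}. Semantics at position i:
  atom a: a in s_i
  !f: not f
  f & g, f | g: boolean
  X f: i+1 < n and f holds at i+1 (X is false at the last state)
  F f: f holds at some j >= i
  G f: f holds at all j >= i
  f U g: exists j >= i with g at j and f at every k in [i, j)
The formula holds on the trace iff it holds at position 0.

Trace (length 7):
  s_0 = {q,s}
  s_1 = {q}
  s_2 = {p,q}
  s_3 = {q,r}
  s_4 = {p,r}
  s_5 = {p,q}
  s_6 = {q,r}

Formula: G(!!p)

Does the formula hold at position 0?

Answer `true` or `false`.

s_0={q,s}: G(!!p)=False !!p=False !p=True p=False
s_1={q}: G(!!p)=False !!p=False !p=True p=False
s_2={p,q}: G(!!p)=False !!p=True !p=False p=True
s_3={q,r}: G(!!p)=False !!p=False !p=True p=False
s_4={p,r}: G(!!p)=False !!p=True !p=False p=True
s_5={p,q}: G(!!p)=False !!p=True !p=False p=True
s_6={q,r}: G(!!p)=False !!p=False !p=True p=False

Answer: false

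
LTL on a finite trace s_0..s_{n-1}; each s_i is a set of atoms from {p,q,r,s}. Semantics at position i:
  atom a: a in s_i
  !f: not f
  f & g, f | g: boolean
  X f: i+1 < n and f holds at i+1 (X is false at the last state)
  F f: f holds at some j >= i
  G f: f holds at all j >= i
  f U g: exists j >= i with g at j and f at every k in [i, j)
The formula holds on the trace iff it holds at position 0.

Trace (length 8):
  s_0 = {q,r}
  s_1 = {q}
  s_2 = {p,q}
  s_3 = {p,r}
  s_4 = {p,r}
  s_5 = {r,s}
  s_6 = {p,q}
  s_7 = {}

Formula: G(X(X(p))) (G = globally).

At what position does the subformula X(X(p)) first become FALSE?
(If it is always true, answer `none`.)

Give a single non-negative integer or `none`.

Answer: 3

Derivation:
s_0={q,r}: X(X(p))=True X(p)=False p=False
s_1={q}: X(X(p))=True X(p)=True p=False
s_2={p,q}: X(X(p))=True X(p)=True p=True
s_3={p,r}: X(X(p))=False X(p)=True p=True
s_4={p,r}: X(X(p))=True X(p)=False p=True
s_5={r,s}: X(X(p))=False X(p)=True p=False
s_6={p,q}: X(X(p))=False X(p)=False p=True
s_7={}: X(X(p))=False X(p)=False p=False
G(X(X(p))) holds globally = False
First violation at position 3.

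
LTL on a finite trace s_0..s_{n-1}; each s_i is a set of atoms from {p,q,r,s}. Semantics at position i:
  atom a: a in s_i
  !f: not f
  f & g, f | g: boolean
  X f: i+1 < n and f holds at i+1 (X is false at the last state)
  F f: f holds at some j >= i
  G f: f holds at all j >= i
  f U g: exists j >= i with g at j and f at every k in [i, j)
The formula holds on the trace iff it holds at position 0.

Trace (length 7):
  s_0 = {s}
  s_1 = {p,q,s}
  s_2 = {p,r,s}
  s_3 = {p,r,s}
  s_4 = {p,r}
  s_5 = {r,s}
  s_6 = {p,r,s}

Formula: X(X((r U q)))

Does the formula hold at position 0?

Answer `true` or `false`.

s_0={s}: X(X((r U q)))=False X((r U q))=True (r U q)=False r=False q=False
s_1={p,q,s}: X(X((r U q)))=False X((r U q))=False (r U q)=True r=False q=True
s_2={p,r,s}: X(X((r U q)))=False X((r U q))=False (r U q)=False r=True q=False
s_3={p,r,s}: X(X((r U q)))=False X((r U q))=False (r U q)=False r=True q=False
s_4={p,r}: X(X((r U q)))=False X((r U q))=False (r U q)=False r=True q=False
s_5={r,s}: X(X((r U q)))=False X((r U q))=False (r U q)=False r=True q=False
s_6={p,r,s}: X(X((r U q)))=False X((r U q))=False (r U q)=False r=True q=False

Answer: false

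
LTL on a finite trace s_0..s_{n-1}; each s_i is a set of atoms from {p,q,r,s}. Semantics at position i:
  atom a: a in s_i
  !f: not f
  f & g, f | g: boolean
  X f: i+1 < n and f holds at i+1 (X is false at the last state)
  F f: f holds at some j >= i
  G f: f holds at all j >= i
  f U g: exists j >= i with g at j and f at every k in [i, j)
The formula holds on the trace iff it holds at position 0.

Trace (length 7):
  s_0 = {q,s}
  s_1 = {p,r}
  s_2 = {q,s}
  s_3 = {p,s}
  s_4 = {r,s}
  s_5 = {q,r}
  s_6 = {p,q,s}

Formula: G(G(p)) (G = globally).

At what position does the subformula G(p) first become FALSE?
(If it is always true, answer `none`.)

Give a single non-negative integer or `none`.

Answer: 0

Derivation:
s_0={q,s}: G(p)=False p=False
s_1={p,r}: G(p)=False p=True
s_2={q,s}: G(p)=False p=False
s_3={p,s}: G(p)=False p=True
s_4={r,s}: G(p)=False p=False
s_5={q,r}: G(p)=False p=False
s_6={p,q,s}: G(p)=True p=True
G(G(p)) holds globally = False
First violation at position 0.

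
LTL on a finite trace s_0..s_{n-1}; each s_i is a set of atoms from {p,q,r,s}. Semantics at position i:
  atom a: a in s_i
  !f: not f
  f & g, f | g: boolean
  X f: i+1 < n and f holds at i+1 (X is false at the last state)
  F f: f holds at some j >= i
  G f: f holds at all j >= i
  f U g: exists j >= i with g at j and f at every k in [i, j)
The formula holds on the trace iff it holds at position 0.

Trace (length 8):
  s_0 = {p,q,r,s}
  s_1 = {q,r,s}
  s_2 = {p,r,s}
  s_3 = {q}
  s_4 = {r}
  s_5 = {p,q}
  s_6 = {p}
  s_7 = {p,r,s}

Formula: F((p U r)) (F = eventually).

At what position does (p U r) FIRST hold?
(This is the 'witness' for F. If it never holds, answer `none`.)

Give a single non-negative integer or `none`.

Answer: 0

Derivation:
s_0={p,q,r,s}: (p U r)=True p=True r=True
s_1={q,r,s}: (p U r)=True p=False r=True
s_2={p,r,s}: (p U r)=True p=True r=True
s_3={q}: (p U r)=False p=False r=False
s_4={r}: (p U r)=True p=False r=True
s_5={p,q}: (p U r)=True p=True r=False
s_6={p}: (p U r)=True p=True r=False
s_7={p,r,s}: (p U r)=True p=True r=True
F((p U r)) holds; first witness at position 0.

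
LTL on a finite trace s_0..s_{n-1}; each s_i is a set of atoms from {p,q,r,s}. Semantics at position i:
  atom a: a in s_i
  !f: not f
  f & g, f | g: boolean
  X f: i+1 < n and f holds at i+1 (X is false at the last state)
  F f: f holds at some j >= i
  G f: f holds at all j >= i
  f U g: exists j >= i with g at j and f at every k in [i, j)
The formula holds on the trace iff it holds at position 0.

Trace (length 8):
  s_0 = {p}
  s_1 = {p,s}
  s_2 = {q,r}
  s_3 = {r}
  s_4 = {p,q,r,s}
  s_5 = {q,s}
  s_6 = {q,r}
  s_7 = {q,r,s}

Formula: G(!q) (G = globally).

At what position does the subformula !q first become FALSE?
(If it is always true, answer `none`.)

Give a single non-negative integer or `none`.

Answer: 2

Derivation:
s_0={p}: !q=True q=False
s_1={p,s}: !q=True q=False
s_2={q,r}: !q=False q=True
s_3={r}: !q=True q=False
s_4={p,q,r,s}: !q=False q=True
s_5={q,s}: !q=False q=True
s_6={q,r}: !q=False q=True
s_7={q,r,s}: !q=False q=True
G(!q) holds globally = False
First violation at position 2.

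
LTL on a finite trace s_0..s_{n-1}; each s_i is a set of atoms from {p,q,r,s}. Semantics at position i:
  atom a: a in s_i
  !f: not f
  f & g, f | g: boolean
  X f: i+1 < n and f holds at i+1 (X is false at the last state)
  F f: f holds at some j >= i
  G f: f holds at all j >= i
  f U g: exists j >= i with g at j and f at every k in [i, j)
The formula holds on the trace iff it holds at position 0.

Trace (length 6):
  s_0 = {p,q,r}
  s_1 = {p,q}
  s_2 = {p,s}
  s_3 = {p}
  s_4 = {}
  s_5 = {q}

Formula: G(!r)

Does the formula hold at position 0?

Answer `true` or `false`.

s_0={p,q,r}: G(!r)=False !r=False r=True
s_1={p,q}: G(!r)=True !r=True r=False
s_2={p,s}: G(!r)=True !r=True r=False
s_3={p}: G(!r)=True !r=True r=False
s_4={}: G(!r)=True !r=True r=False
s_5={q}: G(!r)=True !r=True r=False

Answer: false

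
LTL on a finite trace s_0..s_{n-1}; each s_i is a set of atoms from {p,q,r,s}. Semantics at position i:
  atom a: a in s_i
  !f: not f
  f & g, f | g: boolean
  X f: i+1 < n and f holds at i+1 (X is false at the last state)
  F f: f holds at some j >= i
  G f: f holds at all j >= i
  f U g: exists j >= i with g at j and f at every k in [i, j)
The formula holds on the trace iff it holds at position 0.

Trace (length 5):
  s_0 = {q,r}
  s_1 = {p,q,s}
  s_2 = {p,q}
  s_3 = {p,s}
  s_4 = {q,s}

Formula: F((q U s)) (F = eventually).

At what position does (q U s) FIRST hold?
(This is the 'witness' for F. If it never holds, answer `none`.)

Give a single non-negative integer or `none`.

s_0={q,r}: (q U s)=True q=True s=False
s_1={p,q,s}: (q U s)=True q=True s=True
s_2={p,q}: (q U s)=True q=True s=False
s_3={p,s}: (q U s)=True q=False s=True
s_4={q,s}: (q U s)=True q=True s=True
F((q U s)) holds; first witness at position 0.

Answer: 0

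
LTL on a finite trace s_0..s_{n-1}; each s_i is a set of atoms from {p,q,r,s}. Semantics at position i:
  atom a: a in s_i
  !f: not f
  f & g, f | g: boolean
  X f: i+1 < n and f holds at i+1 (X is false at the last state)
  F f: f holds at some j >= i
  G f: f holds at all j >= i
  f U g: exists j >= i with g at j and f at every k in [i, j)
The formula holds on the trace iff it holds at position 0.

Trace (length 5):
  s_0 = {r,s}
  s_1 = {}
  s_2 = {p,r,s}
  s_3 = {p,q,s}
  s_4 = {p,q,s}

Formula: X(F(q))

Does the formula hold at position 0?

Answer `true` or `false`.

s_0={r,s}: X(F(q))=True F(q)=True q=False
s_1={}: X(F(q))=True F(q)=True q=False
s_2={p,r,s}: X(F(q))=True F(q)=True q=False
s_3={p,q,s}: X(F(q))=True F(q)=True q=True
s_4={p,q,s}: X(F(q))=False F(q)=True q=True

Answer: true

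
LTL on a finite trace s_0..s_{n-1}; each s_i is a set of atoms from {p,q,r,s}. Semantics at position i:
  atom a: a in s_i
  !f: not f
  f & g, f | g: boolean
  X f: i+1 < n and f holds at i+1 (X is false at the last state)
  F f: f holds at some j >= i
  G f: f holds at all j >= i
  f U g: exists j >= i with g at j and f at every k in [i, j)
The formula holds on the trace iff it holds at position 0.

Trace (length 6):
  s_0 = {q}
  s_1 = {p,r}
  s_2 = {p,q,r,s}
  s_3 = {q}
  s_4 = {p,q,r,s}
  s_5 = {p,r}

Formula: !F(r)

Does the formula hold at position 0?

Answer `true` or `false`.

s_0={q}: !F(r)=False F(r)=True r=False
s_1={p,r}: !F(r)=False F(r)=True r=True
s_2={p,q,r,s}: !F(r)=False F(r)=True r=True
s_3={q}: !F(r)=False F(r)=True r=False
s_4={p,q,r,s}: !F(r)=False F(r)=True r=True
s_5={p,r}: !F(r)=False F(r)=True r=True

Answer: false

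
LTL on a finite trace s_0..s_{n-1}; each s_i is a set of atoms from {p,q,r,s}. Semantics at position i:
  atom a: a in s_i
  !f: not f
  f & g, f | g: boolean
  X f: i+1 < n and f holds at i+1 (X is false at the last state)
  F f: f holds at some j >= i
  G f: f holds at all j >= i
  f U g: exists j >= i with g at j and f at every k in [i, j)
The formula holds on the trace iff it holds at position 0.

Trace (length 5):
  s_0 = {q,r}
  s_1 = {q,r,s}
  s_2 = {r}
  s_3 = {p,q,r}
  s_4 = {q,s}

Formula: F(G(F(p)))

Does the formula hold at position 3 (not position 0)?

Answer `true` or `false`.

s_0={q,r}: F(G(F(p)))=False G(F(p))=False F(p)=True p=False
s_1={q,r,s}: F(G(F(p)))=False G(F(p))=False F(p)=True p=False
s_2={r}: F(G(F(p)))=False G(F(p))=False F(p)=True p=False
s_3={p,q,r}: F(G(F(p)))=False G(F(p))=False F(p)=True p=True
s_4={q,s}: F(G(F(p)))=False G(F(p))=False F(p)=False p=False
Evaluating at position 3: result = False

Answer: false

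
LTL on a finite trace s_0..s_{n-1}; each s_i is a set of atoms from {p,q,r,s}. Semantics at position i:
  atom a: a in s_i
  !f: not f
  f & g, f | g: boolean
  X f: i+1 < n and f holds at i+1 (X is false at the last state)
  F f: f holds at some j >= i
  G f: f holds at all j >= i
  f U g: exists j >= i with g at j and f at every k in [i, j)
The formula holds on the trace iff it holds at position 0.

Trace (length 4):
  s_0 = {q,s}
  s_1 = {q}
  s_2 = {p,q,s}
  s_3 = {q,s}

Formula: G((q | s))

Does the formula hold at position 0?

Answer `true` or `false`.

s_0={q,s}: G((q | s))=True (q | s)=True q=True s=True
s_1={q}: G((q | s))=True (q | s)=True q=True s=False
s_2={p,q,s}: G((q | s))=True (q | s)=True q=True s=True
s_3={q,s}: G((q | s))=True (q | s)=True q=True s=True

Answer: true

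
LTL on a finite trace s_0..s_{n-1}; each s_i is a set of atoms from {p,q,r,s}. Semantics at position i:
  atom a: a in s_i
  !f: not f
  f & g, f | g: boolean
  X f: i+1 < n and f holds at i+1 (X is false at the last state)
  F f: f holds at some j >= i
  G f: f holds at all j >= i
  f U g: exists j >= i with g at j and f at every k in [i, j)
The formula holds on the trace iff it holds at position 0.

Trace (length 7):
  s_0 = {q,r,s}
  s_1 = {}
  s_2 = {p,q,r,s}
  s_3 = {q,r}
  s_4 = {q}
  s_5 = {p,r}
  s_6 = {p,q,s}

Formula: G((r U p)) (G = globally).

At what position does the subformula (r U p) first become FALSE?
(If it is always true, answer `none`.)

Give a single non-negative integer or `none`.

Answer: 0

Derivation:
s_0={q,r,s}: (r U p)=False r=True p=False
s_1={}: (r U p)=False r=False p=False
s_2={p,q,r,s}: (r U p)=True r=True p=True
s_3={q,r}: (r U p)=False r=True p=False
s_4={q}: (r U p)=False r=False p=False
s_5={p,r}: (r U p)=True r=True p=True
s_6={p,q,s}: (r U p)=True r=False p=True
G((r U p)) holds globally = False
First violation at position 0.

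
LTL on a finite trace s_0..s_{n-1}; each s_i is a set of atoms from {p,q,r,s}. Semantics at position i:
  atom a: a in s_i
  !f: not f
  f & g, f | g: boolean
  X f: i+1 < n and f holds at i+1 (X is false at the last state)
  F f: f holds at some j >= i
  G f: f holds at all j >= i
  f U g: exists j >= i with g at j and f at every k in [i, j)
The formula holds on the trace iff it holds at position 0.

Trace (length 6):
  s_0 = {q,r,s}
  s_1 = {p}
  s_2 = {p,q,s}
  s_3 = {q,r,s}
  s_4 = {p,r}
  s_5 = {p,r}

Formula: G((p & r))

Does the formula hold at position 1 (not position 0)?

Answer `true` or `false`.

Answer: false

Derivation:
s_0={q,r,s}: G((p & r))=False (p & r)=False p=False r=True
s_1={p}: G((p & r))=False (p & r)=False p=True r=False
s_2={p,q,s}: G((p & r))=False (p & r)=False p=True r=False
s_3={q,r,s}: G((p & r))=False (p & r)=False p=False r=True
s_4={p,r}: G((p & r))=True (p & r)=True p=True r=True
s_5={p,r}: G((p & r))=True (p & r)=True p=True r=True
Evaluating at position 1: result = False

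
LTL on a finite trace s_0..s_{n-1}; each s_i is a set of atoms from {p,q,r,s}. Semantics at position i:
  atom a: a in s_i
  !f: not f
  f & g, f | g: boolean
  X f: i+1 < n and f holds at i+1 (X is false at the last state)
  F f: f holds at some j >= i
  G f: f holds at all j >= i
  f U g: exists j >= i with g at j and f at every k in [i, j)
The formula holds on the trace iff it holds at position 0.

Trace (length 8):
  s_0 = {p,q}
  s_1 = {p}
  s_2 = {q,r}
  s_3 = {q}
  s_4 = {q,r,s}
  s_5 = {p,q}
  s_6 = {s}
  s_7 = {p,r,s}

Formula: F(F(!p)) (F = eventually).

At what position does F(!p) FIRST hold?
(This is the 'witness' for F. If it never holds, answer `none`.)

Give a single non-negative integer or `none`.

s_0={p,q}: F(!p)=True !p=False p=True
s_1={p}: F(!p)=True !p=False p=True
s_2={q,r}: F(!p)=True !p=True p=False
s_3={q}: F(!p)=True !p=True p=False
s_4={q,r,s}: F(!p)=True !p=True p=False
s_5={p,q}: F(!p)=True !p=False p=True
s_6={s}: F(!p)=True !p=True p=False
s_7={p,r,s}: F(!p)=False !p=False p=True
F(F(!p)) holds; first witness at position 0.

Answer: 0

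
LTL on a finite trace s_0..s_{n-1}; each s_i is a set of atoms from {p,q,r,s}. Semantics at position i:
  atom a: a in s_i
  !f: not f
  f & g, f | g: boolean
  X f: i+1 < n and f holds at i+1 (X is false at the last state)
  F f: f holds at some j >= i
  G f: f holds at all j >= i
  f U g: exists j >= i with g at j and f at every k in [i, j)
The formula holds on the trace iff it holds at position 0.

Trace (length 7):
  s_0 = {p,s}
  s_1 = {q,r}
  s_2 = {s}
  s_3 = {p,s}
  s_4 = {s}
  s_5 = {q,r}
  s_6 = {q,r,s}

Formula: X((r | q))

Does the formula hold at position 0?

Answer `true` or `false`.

Answer: true

Derivation:
s_0={p,s}: X((r | q))=True (r | q)=False r=False q=False
s_1={q,r}: X((r | q))=False (r | q)=True r=True q=True
s_2={s}: X((r | q))=False (r | q)=False r=False q=False
s_3={p,s}: X((r | q))=False (r | q)=False r=False q=False
s_4={s}: X((r | q))=True (r | q)=False r=False q=False
s_5={q,r}: X((r | q))=True (r | q)=True r=True q=True
s_6={q,r,s}: X((r | q))=False (r | q)=True r=True q=True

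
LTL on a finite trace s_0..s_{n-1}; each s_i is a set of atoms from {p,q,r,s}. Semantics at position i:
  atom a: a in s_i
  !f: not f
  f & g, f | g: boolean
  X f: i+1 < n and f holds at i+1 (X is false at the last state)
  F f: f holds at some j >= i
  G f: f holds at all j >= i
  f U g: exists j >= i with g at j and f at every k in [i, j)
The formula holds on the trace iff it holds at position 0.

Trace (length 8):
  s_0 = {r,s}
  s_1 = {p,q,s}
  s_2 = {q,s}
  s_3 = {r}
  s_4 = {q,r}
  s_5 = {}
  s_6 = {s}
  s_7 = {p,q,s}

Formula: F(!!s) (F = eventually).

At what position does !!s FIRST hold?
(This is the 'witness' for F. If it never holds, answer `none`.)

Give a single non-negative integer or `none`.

Answer: 0

Derivation:
s_0={r,s}: !!s=True !s=False s=True
s_1={p,q,s}: !!s=True !s=False s=True
s_2={q,s}: !!s=True !s=False s=True
s_3={r}: !!s=False !s=True s=False
s_4={q,r}: !!s=False !s=True s=False
s_5={}: !!s=False !s=True s=False
s_6={s}: !!s=True !s=False s=True
s_7={p,q,s}: !!s=True !s=False s=True
F(!!s) holds; first witness at position 0.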